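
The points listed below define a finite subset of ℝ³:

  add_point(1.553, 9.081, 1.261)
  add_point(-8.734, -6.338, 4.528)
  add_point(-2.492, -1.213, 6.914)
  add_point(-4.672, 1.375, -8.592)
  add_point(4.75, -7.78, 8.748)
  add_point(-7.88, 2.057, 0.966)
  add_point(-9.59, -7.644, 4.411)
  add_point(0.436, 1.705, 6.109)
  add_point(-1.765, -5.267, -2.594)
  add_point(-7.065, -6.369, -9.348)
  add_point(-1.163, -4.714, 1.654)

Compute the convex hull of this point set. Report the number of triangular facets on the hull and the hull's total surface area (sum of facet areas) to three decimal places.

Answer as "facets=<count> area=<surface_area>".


facets=16 area=685.041

10 of the 11 inputs are extreme points: [0, 1, 2, 3, 4, 5, 6, 7, 8, 9].

Area of each hull facet:
  f1: (p9, p4, p6) → 104.5592
  f2: (p5, p9, p6) → 65.9175
  f3: (p2, p4, p6) → 48.7512
  f4: (p2, p5, p0) → 48.7793
  f5: (p8, p9, p4) → 19.6743
  f6: (p3, p5, p0) → 58.3518
  f7: (p3, p5, p9) → 41.0590
  f8: (p3, p8, p9) → 32.6800
  f9: (p3, p0, p4) → 129.5391
  f10: (p3, p8, p4) → 35.2217
  f11: (p7, p0, p4) → 27.7111
  f12: (p7, p2, p4) → 20.9428
  f13: (p7, p2, p0) → 12.0460
  f14: (p1, p5, p6) → 4.4304
  f15: (p1, p2, p6) → 2.3574
  f16: (p1, p2, p5) → 33.0200
Σ area = 685.041

Check V−E+F: 10 − 24 + 16 = 2.


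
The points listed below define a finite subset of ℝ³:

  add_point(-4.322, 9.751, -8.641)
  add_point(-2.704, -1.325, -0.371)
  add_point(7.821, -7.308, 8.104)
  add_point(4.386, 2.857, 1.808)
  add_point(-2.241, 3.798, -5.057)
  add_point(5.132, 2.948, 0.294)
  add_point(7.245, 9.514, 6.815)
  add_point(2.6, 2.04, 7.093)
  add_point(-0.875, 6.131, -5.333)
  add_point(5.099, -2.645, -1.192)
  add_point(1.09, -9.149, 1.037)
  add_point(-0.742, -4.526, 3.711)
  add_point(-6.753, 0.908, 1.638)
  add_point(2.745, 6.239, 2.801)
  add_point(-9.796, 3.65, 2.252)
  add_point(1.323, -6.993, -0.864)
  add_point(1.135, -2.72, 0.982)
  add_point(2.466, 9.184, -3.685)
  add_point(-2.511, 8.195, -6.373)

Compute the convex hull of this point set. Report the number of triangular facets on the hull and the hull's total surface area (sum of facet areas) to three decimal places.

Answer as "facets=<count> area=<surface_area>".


Hull vertices (11/19): indices [0, 2, 5, 6, 7, 9, 10, 11, 14, 15, 17].

Triangle areas on the boundary:
  f1: (p10, p0, p14) → 114.7978
  f2: (p6, p0, p14) → 120.3446
  f3: (p11, p2, p14) → 30.6932
  f4: (p11, p10, p14) → 23.7884
  f5: (p11, p10, p2) → 27.0053
  f6: (p9, p10, p2) → 37.7805
  f7: (p9, p6, p2) → 78.2168
  f8: (p7, p2, p14) → 58.3434
  f9: (p7, p6, p14) → 54.7144
  f10: (p7, p6, p2) → 41.4103
  f11: (p15, p10, p0) → 12.6742
  f12: (p15, p9, p0) → 48.6832
  f13: (p15, p9, p10) → 6.2923
  f14: (p17, p6, p0) → 24.2221
  f15: (p17, p9, p0) → 48.7286
  f16: (p5, p9, p6) → 14.6358
  f17: (p5, p17, p6) → 37.0236
  f18: (p5, p17, p9) → 17.5839
Σ area = 796.938

Euler characteristic 11−27+18 = 2 ✓

facets=18 area=796.938


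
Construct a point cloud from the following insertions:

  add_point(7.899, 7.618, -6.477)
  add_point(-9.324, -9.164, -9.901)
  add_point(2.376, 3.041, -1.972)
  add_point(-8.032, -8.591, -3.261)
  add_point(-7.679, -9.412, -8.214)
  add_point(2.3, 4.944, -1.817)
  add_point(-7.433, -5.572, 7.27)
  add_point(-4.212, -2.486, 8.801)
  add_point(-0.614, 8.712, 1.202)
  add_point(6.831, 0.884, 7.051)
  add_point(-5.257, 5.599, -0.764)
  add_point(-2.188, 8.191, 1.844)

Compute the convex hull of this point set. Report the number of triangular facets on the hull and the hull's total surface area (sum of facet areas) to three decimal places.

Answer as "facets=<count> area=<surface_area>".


facets=16 area=834.487

10 of the 12 inputs are extreme points: [0, 1, 3, 4, 6, 7, 8, 9, 10, 11].

Per-facet area ½‖(b−a)×(c−a)‖:
  f1: (p9, p8, p0) → 69.4375
  f2: (p10, p0, p1) → 128.1999
  f3: (p10, p8, p0) → 32.4626
  f4: (p11, p10, p8) → 3.6125
  f5: (p11, p9, p8) → 10.7467
  f6: (p11, p9, p7) → 66.5829
  f7: (p4, p3, p1) → 4.6062
  f8: (p4, p3, p9) → 43.8456
  f9: (p4, p0, p1) → 24.5720
  f10: (p4, p9, p0) → 166.8216
  f11: (p6, p11, p7) → 26.7991
  f12: (p6, p11, p10) → 32.5433
  f13: (p6, p9, p7) → 17.0226
  f14: (p6, p3, p9) → 84.9305
  f15: (p6, p10, p1) → 113.6188
  f16: (p6, p3, p1) → 8.6847
Σ area = 834.487

Euler: V−E+F = 10−24+16 = 2.


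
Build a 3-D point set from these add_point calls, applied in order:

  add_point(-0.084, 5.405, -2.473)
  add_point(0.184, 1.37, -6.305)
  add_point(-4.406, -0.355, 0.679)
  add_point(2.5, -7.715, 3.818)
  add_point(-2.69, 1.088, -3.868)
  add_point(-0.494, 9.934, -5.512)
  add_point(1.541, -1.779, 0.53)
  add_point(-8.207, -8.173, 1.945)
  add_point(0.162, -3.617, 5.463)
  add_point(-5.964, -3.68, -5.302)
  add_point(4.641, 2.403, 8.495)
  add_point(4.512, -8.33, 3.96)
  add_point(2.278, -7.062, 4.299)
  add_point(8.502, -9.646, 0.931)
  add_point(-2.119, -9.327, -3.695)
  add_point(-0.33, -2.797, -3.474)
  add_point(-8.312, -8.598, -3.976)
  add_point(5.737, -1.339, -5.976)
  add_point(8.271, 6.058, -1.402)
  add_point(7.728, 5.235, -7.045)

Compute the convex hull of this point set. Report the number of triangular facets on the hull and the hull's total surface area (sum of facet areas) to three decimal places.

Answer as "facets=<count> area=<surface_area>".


Hull vertices (15/20): indices [1, 2, 5, 7, 8, 9, 10, 11, 12, 13, 14, 16, 17, 18, 19].

Triangle areas on the boundary:
  f1: (p18, p10, p13) → 79.1210
  f2: (p18, p10, p5) → 57.0231
  f3: (p19, p18, p13) → 45.4782
  f4: (p19, p18, p5) → 27.1810
  f5: (p7, p5, p16) → 59.8823
  f6: (p17, p19, p13) → 26.5450
  f7: (p9, p5, p16) → 9.5001
  f8: (p9, p17, p16) → 26.9409
  f9: (p11, p10, p13) → 26.9013
  f10: (p11, p7, p13) → 24.6867
  f11: (p2, p10, p5) → 77.0952
  f12: (p2, p7, p5) → 20.4284
  f13: (p2, p7, p10) → 48.7256
  f14: (p14, p17, p16) → 28.7828
  f15: (p14, p17, p13) → 56.1476
  f16: (p14, p7, p16) → 18.5030
  f17: (p14, p7, p13) → 44.4772
  f18: (p1, p19, p5) → 34.0512
  f19: (p1, p9, p5) → 28.8126
  f20: (p1, p17, p19) → 21.2103
  f21: (p1, p9, p17) → 22.6751
  f22: (p8, p7, p10) → 16.1651
  f23: (p12, p11, p7) → 9.1295
  f24: (p12, p8, p7) → 21.3417
  f25: (p12, p11, p10) → 13.1414
  f26: (p12, p8, p10) → 15.3340
Σ area = 859.280

Check V−E+F: 15 − 39 + 26 = 2.

facets=26 area=859.280


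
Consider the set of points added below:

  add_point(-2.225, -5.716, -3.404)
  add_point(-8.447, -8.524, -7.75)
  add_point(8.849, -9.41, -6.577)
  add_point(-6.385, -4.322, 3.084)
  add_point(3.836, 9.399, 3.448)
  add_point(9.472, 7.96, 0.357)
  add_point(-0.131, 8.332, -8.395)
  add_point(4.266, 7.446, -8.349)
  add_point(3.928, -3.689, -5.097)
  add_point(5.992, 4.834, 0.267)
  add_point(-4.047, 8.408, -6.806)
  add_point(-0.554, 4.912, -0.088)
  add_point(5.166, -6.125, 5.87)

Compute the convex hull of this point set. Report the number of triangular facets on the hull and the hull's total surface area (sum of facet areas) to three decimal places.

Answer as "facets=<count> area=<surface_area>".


9 of the 13 inputs are extreme points: [1, 2, 3, 4, 5, 6, 7, 10, 12].

Facet areas (half cross-product norm):
  f1: (p12, p2, p1) → 113.2643
  f2: (p12, p2, p5) → 103.5383
  f3: (p7, p2, p5) → 87.8402
  f4: (p7, p6, p5) → 19.7117
  f5: (p7, p2, p1) → 144.5815
  f6: (p7, p6, p1) → 40.7738
  f7: (p10, p6, p1) → 36.3152
  f8: (p3, p12, p1) → 67.0124
  f9: (p3, p10, p1) → 92.9671
  f10: (p4, p6, p5) → 40.5239
  f11: (p4, p10, p6) → 26.4384
  f12: (p4, p3, p10) → 99.6186
  f13: (p4, p12, p5) → 50.7160
  f14: (p4, p3, p12) → 91.3805
Σ area = 1014.682

Check V−E+F: 9 − 21 + 14 = 2.

facets=14 area=1014.682


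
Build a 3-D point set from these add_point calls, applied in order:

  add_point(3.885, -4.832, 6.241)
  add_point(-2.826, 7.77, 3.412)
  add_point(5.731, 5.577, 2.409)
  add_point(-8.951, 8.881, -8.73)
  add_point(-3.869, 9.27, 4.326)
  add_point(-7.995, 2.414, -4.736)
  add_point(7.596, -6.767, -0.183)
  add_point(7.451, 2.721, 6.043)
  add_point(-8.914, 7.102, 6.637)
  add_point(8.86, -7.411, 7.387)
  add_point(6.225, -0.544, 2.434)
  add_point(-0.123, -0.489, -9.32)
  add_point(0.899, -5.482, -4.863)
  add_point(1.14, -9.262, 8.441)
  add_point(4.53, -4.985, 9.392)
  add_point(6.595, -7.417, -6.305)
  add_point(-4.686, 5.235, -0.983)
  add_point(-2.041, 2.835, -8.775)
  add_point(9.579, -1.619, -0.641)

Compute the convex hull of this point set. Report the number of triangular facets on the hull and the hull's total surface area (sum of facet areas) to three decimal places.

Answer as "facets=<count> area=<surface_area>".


Points on the hull: [2, 3, 4, 5, 7, 8, 9, 11, 12, 13, 14, 15, 17, 18] (14 of 19).

Triangle areas on the boundary:
  f1: (p2, p4, p3) → 72.4678
  f2: (p8, p4, p3) → 41.7089
  f3: (p11, p15, p18) → 43.6362
  f4: (p7, p2, p4) → 23.7633
  f5: (p7, p8, p4) → 34.1266
  f6: (p7, p2, p18) → 19.9186
  f7: (p17, p2, p18) → 59.3181
  f8: (p17, p11, p18) → 23.7392
  f9: (p17, p2, p3) → 61.0939
  f10: (p17, p11, p3) → 6.1800
  f11: (p12, p15, p13) → 42.4621
  f12: (p12, p11, p15) → 20.4461
  f13: (p14, p8, p13) → 50.6237
  f14: (p14, p7, p8) → 74.9698
  f15: (p5, p11, p3) → 36.4031
  f16: (p5, p12, p11) → 32.3484
  f17: (p5, p12, p13) → 80.8554
  f18: (p5, p8, p3) → 46.7118
  f19: (p5, p8, p13) → 114.3919
  f20: (p9, p14, p13) → 14.7787
  f21: (p9, p15, p13) → 55.5499
  f22: (p9, p15, p18) → 42.5862
  f23: (p9, p7, p18) → 38.0779
  f24: (p9, p14, p7) → 23.8065
Σ area = 1059.964

Euler: V−E+F = 14−36+24 = 2.

facets=24 area=1059.964


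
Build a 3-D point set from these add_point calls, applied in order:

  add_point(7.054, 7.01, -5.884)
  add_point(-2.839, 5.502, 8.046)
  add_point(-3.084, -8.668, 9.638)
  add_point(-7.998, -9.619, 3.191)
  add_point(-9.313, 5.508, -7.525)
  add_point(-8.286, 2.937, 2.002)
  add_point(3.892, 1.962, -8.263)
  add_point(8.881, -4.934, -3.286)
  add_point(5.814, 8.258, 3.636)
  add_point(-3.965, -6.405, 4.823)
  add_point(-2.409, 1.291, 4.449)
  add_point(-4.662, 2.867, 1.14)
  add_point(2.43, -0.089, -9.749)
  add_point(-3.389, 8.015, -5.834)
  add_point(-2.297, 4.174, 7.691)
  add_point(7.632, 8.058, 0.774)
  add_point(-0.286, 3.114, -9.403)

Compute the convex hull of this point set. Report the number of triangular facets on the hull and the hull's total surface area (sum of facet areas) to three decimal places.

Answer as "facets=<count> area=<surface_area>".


Points on the hull: [0, 1, 2, 3, 4, 5, 7, 8, 12, 13, 15, 16] (12 of 17).

Area of each hull facet:
  f1: (p12, p3, p4) → 116.5531
  f2: (p12, p3, p7) → 93.9521
  f3: (p12, p0, p7) → 47.0363
  f4: (p13, p1, p4) → 45.8206
  f5: (p13, p1, p8) → 63.8215
  f6: (p15, p8, p7) → 21.6996
  f7: (p15, p0, p7) → 41.7008
  f8: (p15, p13, p8) → 21.8158
  f9: (p15, p13, p0) → 35.4093
  f10: (p16, p12, p4) → 11.5443
  f11: (p16, p12, p0) → 18.7553
  f12: (p16, p13, p4) → 22.6497
  f13: (p16, p13, p0) → 30.4088
  f14: (p5, p3, p4) → 58.6030
  f15: (p5, p1, p4) → 31.4728
  f16: (p2, p3, p7) → 72.7194
  f17: (p2, p8, p7) → 131.4105
  f18: (p2, p1, p8) → 67.8341
  f19: (p2, p5, p3) → 51.4628
  f20: (p2, p5, p1) → 59.1920
Σ area = 1043.862

Euler characteristic 12−30+20 = 2 ✓

facets=20 area=1043.862


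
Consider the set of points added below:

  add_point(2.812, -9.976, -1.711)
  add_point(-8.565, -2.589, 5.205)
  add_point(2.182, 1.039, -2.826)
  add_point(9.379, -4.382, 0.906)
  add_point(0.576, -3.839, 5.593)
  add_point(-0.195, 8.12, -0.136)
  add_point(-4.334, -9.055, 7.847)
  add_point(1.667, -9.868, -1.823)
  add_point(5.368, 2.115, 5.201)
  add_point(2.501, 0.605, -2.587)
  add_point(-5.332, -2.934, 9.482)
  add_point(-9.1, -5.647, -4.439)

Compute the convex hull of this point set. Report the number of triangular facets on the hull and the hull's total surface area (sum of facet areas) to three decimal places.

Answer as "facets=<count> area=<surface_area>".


10 of the 12 inputs are extreme points: [0, 1, 2, 3, 5, 6, 7, 8, 10, 11].

Facet areas (half cross-product norm):
  f1: (p2, p5, p11) → 50.9545
  f2: (p2, p5, p3) → 31.3389
  f3: (p1, p5, p11) → 73.6318
  f4: (p1, p10, p5) → 39.2283
  f5: (p1, p6, p11) → 41.1761
  f6: (p1, p6, p10) → 17.2091
  f7: (p8, p5, p3) → 38.2543
  f8: (p8, p10, p5) → 61.3935
  f9: (p8, p6, p3) → 64.8844
  f10: (p8, p6, p10) → 39.8034
  f11: (p7, p6, p11) → 64.1769
  f12: (p0, p2, p3) → 41.8818
  f13: (p0, p6, p3) → 53.2965
  f14: (p0, p7, p6) → 5.9012
  f15: (p0, p2, p11) → 65.7226
  f16: (p0, p7, p11) → 2.0438
Σ area = 690.897

Euler: V−E+F = 10−24+16 = 2.

facets=16 area=690.897


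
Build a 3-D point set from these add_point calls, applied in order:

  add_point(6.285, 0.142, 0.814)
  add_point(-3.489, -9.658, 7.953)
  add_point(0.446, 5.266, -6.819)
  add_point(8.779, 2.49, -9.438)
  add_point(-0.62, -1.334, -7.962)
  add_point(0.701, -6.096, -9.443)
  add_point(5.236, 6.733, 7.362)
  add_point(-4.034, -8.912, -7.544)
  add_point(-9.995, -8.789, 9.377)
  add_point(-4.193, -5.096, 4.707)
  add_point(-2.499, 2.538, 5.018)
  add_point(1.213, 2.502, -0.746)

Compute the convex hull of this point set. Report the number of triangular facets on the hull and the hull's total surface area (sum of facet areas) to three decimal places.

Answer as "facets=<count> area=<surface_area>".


facets=16 area=886.055

Points on the hull: [0, 1, 2, 3, 4, 5, 6, 7, 8, 10] (10 of 12).

Area of each hull facet:
  f1: (p1, p6, p8) → 58.5006
  f2: (p2, p6, p3) → 68.9199
  f3: (p0, p6, p3) → 42.6272
  f4: (p0, p1, p6) → 72.7056
  f5: (p7, p2, p8) → 133.3874
  f6: (p7, p1, p8) → 51.3633
  f7: (p10, p6, p8) → 44.1464
  f8: (p10, p2, p8) → 72.2078
  f9: (p10, p2, p6) → 56.8177
  f10: (p5, p2, p3) → 49.4597
  f11: (p5, p7, p1) → 42.8538
  f12: (p5, p0, p3) → 60.4498
  f13: (p5, p0, p1) → 100.8855
  f14: (p4, p7, p2) → 9.4638
  f15: (p4, p5, p2) → 7.3926
  f16: (p4, p5, p7) → 14.8736
Σ area = 886.055

Check V−E+F: 10 − 24 + 16 = 2.


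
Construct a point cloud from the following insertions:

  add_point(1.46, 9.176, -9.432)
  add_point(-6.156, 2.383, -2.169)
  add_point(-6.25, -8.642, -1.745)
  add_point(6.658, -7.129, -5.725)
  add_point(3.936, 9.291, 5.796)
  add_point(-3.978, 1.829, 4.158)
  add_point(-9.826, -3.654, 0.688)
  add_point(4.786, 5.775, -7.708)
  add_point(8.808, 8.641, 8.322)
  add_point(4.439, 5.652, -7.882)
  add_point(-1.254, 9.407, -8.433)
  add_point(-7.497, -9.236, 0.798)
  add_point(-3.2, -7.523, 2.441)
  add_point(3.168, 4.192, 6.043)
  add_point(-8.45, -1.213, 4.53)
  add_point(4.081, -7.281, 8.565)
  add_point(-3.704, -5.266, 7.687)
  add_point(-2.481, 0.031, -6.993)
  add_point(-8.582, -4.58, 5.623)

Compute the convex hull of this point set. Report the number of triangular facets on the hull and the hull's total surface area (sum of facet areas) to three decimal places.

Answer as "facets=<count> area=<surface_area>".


16 of the 19 inputs are extreme points: [0, 1, 2, 3, 4, 6, 7, 8, 9, 10, 11, 14, 15, 16, 17, 18].

Facet areas (half cross-product norm):
  f1: (p3, p15, p8) → 120.2650
  f2: (p7, p0, p8) → 39.4506
  f3: (p7, p3, p8) → 110.6069
  f4: (p16, p15, p8) → 67.1468
  f5: (p16, p18, p8) → 42.4438
  f6: (p4, p0, p8) → 34.3652
  f7: (p4, p10, p0) → 21.9716
  f8: (p11, p18, p6) → 15.0428
  f9: (p11, p3, p15) → 93.8828
  f10: (p11, p16, p18) → 18.1238
  f11: (p11, p16, p15) → 32.8550
  f12: (p17, p3, p0) → 57.6126
  f13: (p17, p10, p0) → 13.8139
  f14: (p17, p10, p6) → 46.3464
  f15: (p9, p3, p0) → 16.3809
  f16: (p9, p7, p0) → 0.8905
  f17: (p9, p7, p3) → 2.6689
  f18: (p14, p18, p8) → 32.2336
  f19: (p14, p4, p8) → 34.9538
  f20: (p14, p18, p6) → 8.1565
  f21: (p14, p4, p10) → 116.5131
  f22: (p2, p11, p6) → 8.7464
  f23: (p2, p17, p6) → 34.6729
  f24: (p2, p11, p3) → 14.2470
  f25: (p2, p17, p3) → 60.7798
  f26: (p1, p10, p6) → 10.1275
  f27: (p1, p14, p6) → 17.5760
  f28: (p1, p14, p10) → 15.3707
Σ area = 1087.245

Check V−E+F: 16 − 42 + 28 = 2.

facets=28 area=1087.245


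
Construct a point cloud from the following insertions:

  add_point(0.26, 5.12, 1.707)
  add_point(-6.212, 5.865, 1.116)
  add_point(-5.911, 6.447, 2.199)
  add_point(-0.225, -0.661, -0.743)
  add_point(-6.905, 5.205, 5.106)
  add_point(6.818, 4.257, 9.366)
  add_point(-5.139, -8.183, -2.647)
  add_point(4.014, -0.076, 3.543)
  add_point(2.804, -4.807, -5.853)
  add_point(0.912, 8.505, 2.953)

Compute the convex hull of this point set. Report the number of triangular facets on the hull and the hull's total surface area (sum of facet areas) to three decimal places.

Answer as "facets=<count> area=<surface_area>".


8 of the 10 inputs are extreme points: [1, 2, 4, 5, 6, 7, 8, 9].

Facet areas (half cross-product norm):
  f1: (p6, p5, p4) → 112.0985
  f2: (p9, p5, p4) → 41.4456
  f3: (p9, p8, p5) → 77.7344
  f4: (p7, p6, p5) → 22.3266
  f5: (p7, p8, p5) → 12.3509
  f6: (p7, p8, p6) → 48.6940
  f7: (p1, p9, p8) → 59.8980
  f8: (p1, p6, p4) → 29.7415
  f9: (p1, p8, p6) → 65.7762
  f10: (p2, p9, p4) → 11.3236
  f11: (p2, p1, p4) → 1.8079
  f12: (p2, p1, p9) → 4.0539
Σ area = 487.251

Euler characteristic 8−18+12 = 2 ✓

facets=12 area=487.251


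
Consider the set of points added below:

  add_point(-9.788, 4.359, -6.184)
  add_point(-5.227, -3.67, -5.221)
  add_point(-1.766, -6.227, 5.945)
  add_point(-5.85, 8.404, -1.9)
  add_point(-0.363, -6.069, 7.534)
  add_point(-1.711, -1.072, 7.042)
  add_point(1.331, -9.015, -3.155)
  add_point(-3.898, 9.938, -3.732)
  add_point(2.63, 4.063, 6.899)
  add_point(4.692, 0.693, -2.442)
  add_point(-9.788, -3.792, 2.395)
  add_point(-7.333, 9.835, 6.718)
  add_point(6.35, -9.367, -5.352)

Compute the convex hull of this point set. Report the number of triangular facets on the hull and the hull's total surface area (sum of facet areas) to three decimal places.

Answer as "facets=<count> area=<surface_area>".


Extreme-point indices: [0, 1, 2, 4, 6, 7, 8, 9, 10, 11, 12] — 11 of 13 on the boundary.

Per-facet area ½‖(b−a)×(c−a)‖:
  f1: (p7, p12, p0) → 89.2591
  f2: (p11, p7, p0) → 46.5539
  f3: (p10, p11, p0) → 77.4459
  f4: (p10, p11, p4) → 79.2676
  f5: (p8, p11, p7) → 61.3193
  f6: (p8, p4, p12) → 78.8045
  f7: (p8, p11, p4) → 59.2171
  f8: (p1, p12, p0) → 34.1518
  f9: (p1, p10, p0) → 40.7370
  f10: (p6, p4, p12) → 25.9872
  f11: (p6, p1, p12) → 18.5105
  f12: (p6, p1, p10) → 38.0633
  f13: (p9, p7, p12) → 42.9540
  f14: (p9, p8, p12) → 43.0211
  f15: (p9, p8, p7) → 61.6388
  f16: (p2, p10, p4) → 5.0468
  f17: (p2, p6, p4) → 9.2358
  f18: (p2, p6, p10) → 45.5588
Σ area = 856.772

Check V−E+F: 11 − 27 + 18 = 2.

facets=18 area=856.772


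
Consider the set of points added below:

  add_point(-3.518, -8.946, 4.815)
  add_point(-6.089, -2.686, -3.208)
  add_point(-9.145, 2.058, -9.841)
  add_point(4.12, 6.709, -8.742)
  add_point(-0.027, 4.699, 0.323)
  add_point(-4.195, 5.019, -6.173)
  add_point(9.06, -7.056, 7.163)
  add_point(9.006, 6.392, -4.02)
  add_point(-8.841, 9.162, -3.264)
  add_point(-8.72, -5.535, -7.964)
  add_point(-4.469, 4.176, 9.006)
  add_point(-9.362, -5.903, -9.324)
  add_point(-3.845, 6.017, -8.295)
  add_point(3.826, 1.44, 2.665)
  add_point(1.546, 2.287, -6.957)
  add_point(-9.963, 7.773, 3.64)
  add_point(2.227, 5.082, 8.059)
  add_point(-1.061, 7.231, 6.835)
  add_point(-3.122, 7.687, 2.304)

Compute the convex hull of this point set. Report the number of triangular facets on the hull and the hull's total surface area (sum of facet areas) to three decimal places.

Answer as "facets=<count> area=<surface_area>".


facets=20 area=1183.017

Extreme-point indices: [0, 2, 3, 6, 7, 8, 10, 11, 12, 15, 16, 17] — 12 of 19 on the boundary.

Per-facet area ½‖(b−a)×(c−a)‖:
  f1: (p10, p0, p15) → 56.6020
  f2: (p10, p0, p6) → 88.5730
  f3: (p11, p0, p15) → 129.8083
  f4: (p11, p2, p15) → 55.2887
  f5: (p11, p0, p6) → 87.3419
  f6: (p8, p2, p15) → 29.7149
  f7: (p16, p7, p6) → 94.8837
  f8: (p16, p10, p6) → 44.1648
  f9: (p3, p11, p2) → 52.7128
  f10: (p3, p8, p7) → 44.6590
  f11: (p3, p7, p6) → 52.1241
  f12: (p3, p11, p6) → 193.4671
  f13: (p17, p10, p15) → 21.3898
  f14: (p17, p16, p10) → 10.3735
  f15: (p17, p8, p15) → 33.1645
  f16: (p17, p16, p7) → 28.5249
  f17: (p17, p8, p7) → 94.4367
  f18: (p12, p8, p2) → 26.1613
  f19: (p12, p3, p2) → 15.8126
  f20: (p12, p3, p8) → 23.8134
Σ area = 1183.017

Euler characteristic 12−30+20 = 2 ✓


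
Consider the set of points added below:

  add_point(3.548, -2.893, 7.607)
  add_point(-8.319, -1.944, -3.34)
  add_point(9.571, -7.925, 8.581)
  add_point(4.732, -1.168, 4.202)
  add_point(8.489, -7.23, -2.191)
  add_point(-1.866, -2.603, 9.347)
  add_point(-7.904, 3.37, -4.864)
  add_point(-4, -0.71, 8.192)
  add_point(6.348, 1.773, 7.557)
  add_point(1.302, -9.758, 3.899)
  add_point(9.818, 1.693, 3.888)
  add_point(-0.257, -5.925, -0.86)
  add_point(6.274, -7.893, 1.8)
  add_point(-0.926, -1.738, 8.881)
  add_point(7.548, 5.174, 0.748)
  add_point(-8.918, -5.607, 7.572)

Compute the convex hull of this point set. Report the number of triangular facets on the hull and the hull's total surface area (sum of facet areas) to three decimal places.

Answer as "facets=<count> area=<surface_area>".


facets=20 area=821.410

Hull vertices (12/16): indices [1, 2, 4, 5, 6, 7, 8, 9, 10, 11, 14, 15].

Area of each hull facet:
  f1: (p7, p6, p15) → 49.4236
  f2: (p1, p6, p15) → 26.2774
  f3: (p1, p9, p15) → 65.1850
  f4: (p1, p4, p6) → 47.5892
  f5: (p14, p7, p6) → 99.2589
  f6: (p14, p4, p10) → 27.9748
  f7: (p14, p4, p6) → 104.9944
  f8: (p2, p9, p15) → 47.6843
  f9: (p2, p4, p10) → 50.5979
  f10: (p2, p4, p9) → 43.7207
  f11: (p11, p4, p9) → 27.5180
  f12: (p11, p1, p9) → 21.7328
  f13: (p11, p1, p4) → 20.7020
  f14: (p8, p14, p10) → 13.0454
  f15: (p8, p14, p7) → 39.0927
  f16: (p8, p2, p10) → 25.6105
  f17: (p5, p8, p7) → 14.1354
  f18: (p5, p8, p2) → 47.8500
  f19: (p5, p7, p15) → 10.6781
  f20: (p5, p2, p15) → 38.3389
Σ area = 821.410

Check V−E+F: 12 − 30 + 20 = 2.


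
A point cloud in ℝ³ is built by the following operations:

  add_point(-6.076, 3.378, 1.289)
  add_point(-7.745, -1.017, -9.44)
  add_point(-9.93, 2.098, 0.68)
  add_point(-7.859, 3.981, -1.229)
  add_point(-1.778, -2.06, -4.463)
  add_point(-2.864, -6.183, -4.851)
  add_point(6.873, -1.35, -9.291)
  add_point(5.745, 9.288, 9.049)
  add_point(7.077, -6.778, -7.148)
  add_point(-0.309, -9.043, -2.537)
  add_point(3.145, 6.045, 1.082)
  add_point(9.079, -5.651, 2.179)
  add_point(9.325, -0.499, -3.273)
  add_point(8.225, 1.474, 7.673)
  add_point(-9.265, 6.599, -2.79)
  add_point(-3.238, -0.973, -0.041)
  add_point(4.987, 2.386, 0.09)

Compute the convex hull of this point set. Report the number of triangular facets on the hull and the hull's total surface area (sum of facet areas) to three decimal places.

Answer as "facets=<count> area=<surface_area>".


facets=18 area=947.052

Points on the hull: [1, 2, 6, 7, 8, 9, 10, 11, 12, 13, 14] (11 of 17).

Facet areas (half cross-product norm):
  f1: (p1, p9, p2) → 68.4558
  f2: (p13, p9, p2) → 123.1886
  f3: (p13, p7, p2) → 78.3586
  f4: (p13, p7, p12) → 43.3861
  f5: (p8, p1, p9) → 58.1440
  f6: (p14, p7, p2) → 54.4102
  f7: (p14, p1, p2) → 28.8047
  f8: (p6, p8, p12) → 18.6248
  f9: (p6, p8, p1) → 42.6161
  f10: (p6, p14, p1) → 73.8023
  f11: (p6, p7, p12) → 37.9276
  f12: (p11, p13, p9) → 45.2383
  f13: (p11, p8, p9) → 41.2614
  f14: (p11, p13, p12) → 33.7564
  f15: (p11, p8, p12) → 28.3397
  f16: (p10, p14, p7) → 49.7789
  f17: (p10, p6, p7) → 34.7535
  f18: (p10, p6, p14) → 86.2049
Σ area = 947.052

Euler characteristic 11−27+18 = 2 ✓


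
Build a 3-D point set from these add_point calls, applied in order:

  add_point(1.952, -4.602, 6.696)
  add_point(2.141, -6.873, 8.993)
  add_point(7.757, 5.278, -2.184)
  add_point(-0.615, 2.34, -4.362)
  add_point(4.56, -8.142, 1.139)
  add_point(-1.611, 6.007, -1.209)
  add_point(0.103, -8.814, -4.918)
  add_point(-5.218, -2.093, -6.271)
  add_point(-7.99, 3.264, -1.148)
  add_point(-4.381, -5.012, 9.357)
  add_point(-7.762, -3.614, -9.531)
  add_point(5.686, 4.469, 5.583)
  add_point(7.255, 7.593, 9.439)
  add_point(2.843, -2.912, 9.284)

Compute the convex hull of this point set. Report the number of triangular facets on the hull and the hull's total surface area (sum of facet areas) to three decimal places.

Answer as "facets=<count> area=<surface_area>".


facets=16 area=874.425

Extreme-point indices: [1, 2, 4, 5, 6, 8, 9, 10, 12, 13] — 10 of 14 on the boundary.

Triangle areas on the boundary:
  f1: (p9, p12, p8) → 114.7695
  f2: (p10, p6, p2) → 85.3780
  f3: (p10, p9, p8) → 73.5721
  f4: (p10, p9, p6) → 80.8433
  f5: (p1, p9, p6) → 48.1442
  f6: (p5, p10, p8) → 36.6967
  f7: (p5, p10, p2) → 63.2685
  f8: (p5, p12, p8) → 37.9072
  f9: (p5, p12, p2) → 55.3233
  f10: (p13, p9, p12) → 33.3237
  f11: (p13, p1, p12) → 5.2294
  f12: (p13, p1, p9) → 13.6201
  f13: (p4, p6, p2) → 53.5453
  f14: (p4, p1, p6) → 25.1230
  f15: (p4, p12, p2) → 84.0364
  f16: (p4, p1, p12) → 63.6440
Σ area = 874.425

Check V−E+F: 10 − 24 + 16 = 2.


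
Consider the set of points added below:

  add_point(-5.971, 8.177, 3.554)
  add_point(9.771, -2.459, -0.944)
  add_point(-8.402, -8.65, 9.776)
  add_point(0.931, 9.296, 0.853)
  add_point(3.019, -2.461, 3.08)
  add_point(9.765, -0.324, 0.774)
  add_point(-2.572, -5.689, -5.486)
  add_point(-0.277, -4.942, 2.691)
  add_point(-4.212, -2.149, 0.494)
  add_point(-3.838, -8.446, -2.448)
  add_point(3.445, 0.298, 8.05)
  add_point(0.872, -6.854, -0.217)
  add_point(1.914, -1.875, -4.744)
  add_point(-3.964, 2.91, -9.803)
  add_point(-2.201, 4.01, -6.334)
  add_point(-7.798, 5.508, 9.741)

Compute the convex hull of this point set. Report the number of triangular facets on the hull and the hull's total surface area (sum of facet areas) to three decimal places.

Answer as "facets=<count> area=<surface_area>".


facets=18 area=927.759

11 of the 16 inputs are extreme points: [0, 1, 2, 3, 5, 6, 9, 10, 11, 13, 15].

Per-facet area ½‖(b−a)×(c−a)‖:
  f1: (p9, p13, p2) → 75.4602
  f2: (p10, p1, p2) → 78.0700
  f3: (p0, p13, p3) → 49.6734
  f4: (p11, p1, p2) → 47.9173
  f5: (p11, p9, p2) → 35.4522
  f6: (p11, p9, p1) → 13.2733
  f7: (p6, p13, p1) → 65.6778
  f8: (p6, p9, p1) → 28.5731
  f9: (p6, p9, p13) → 11.3251
  f10: (p5, p10, p1) → 11.2713
  f11: (p5, p10, p3) → 54.8143
  f12: (p5, p13, p1) → 23.5004
  f13: (p5, p13, p3) → 86.6785
  f14: (p15, p10, p3) → 66.6853
  f15: (p15, p0, p3) → 20.5834
  f16: (p15, p10, p2) → 82.0546
  f17: (p15, p13, p2) → 141.3072
  f18: (p15, p0, p13) → 35.4412
Σ area = 927.759

Check V−E+F: 11 − 27 + 18 = 2.


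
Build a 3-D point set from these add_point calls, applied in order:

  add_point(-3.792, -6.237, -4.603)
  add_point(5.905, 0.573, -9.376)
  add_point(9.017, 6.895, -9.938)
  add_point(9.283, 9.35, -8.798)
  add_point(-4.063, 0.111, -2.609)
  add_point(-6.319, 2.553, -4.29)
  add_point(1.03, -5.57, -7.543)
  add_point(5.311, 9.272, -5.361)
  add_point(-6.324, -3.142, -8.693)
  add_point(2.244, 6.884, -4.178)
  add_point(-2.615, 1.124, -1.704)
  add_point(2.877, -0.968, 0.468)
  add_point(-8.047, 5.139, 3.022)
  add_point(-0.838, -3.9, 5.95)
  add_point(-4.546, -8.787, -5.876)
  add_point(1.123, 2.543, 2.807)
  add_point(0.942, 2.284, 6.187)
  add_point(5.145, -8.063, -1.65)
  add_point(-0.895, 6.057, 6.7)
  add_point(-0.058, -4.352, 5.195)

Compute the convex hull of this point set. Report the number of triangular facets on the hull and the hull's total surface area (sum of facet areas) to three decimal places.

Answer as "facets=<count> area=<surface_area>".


Points on the hull: [1, 2, 3, 5, 6, 7, 8, 12, 13, 14, 16, 17, 18, 19] (14 of 20).

Per-facet area ½‖(b−a)×(c−a)‖:
  f1: (p8, p14, p12) → 46.6033
  f2: (p7, p18, p12) → 56.3985
  f3: (p7, p18, p3) → 15.4874
  f4: (p13, p14, p12) → 78.9802
  f5: (p13, p18, p12) → 40.0029
  f6: (p5, p8, p3) → 62.6547
  f7: (p5, p7, p3) → 24.8490
  f8: (p5, p8, p12) → 16.3627
  f9: (p5, p7, p12) → 53.2715
  f10: (p19, p17, p14) → 48.7198
  f11: (p19, p13, p14) → 6.6601
  f12: (p6, p17, p14) → 25.1656
  f13: (p6, p1, p17) → 30.4847
  f14: (p6, p8, p14) → 20.8105
  f15: (p6, p1, p8) → 30.0894
  f16: (p2, p8, p3) → 20.9298
  f17: (p2, p1, p8) → 32.9798
  f18: (p2, p17, p3) → 19.1902
  f19: (p2, p1, p17) → 27.2946
  f20: (p16, p13, p18) → 9.1344
  f21: (p16, p19, p13) → 3.7021
  f22: (p16, p19, p17) → 28.9340
  f23: (p16, p18, p3) → 39.1663
  f24: (p16, p17, p3) → 120.1472
Σ area = 858.019

Check V−E+F: 14 − 36 + 24 = 2.

facets=24 area=858.019


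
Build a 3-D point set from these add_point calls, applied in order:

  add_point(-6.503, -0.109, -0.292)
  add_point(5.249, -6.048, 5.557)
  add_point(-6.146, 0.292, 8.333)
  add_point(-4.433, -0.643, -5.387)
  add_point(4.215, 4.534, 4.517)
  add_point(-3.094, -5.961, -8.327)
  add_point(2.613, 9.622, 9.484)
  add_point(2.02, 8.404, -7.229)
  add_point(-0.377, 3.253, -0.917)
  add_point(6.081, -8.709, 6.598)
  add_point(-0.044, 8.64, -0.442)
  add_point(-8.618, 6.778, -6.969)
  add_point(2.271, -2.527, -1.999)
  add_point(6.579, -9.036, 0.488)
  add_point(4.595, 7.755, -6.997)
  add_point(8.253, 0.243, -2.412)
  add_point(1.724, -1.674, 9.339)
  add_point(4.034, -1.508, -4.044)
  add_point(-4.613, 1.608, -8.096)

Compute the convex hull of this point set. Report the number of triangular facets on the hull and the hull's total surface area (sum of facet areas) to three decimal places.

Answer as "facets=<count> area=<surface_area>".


Points on the hull: [0, 2, 5, 6, 7, 9, 10, 11, 13, 14, 15, 16, 18] (13 of 19).

Facet areas (half cross-product norm):
  f1: (p2, p6, p11) → 107.4237
  f2: (p14, p5, p15) → 66.8661
  f3: (p14, p6, p15) → 74.8306
  f4: (p0, p5, p11) → 51.5198
  f5: (p0, p2, p11) → 32.0783
  f6: (p0, p2, p5) → 28.6621
  f7: (p9, p2, p5) → 123.6078
  f8: (p9, p6, p15) → 102.6222
  f9: (p18, p5, p11) → 11.8207
  f10: (p10, p6, p11) → 34.4589
  f11: (p13, p5, p15) → 63.5417
  f12: (p13, p9, p15) → 29.2685
  f13: (p13, p9, p5) → 33.5541
  f14: (p16, p2, p6) → 45.6965
  f15: (p16, p9, p6) → 31.5554
  f16: (p16, p9, p2) → 27.4739
  f17: (p7, p14, p5) → 20.2723
  f18: (p7, p18, p5) → 30.4003
  f19: (p7, p18, p11) → 31.2790
  f20: (p7, p10, p11) → 36.3772
  f21: (p7, p14, p6) → 22.2291
  f22: (p7, p10, p6) → 19.4264
Σ area = 1024.965

Euler: V−E+F = 13−33+22 = 2.

facets=22 area=1024.965


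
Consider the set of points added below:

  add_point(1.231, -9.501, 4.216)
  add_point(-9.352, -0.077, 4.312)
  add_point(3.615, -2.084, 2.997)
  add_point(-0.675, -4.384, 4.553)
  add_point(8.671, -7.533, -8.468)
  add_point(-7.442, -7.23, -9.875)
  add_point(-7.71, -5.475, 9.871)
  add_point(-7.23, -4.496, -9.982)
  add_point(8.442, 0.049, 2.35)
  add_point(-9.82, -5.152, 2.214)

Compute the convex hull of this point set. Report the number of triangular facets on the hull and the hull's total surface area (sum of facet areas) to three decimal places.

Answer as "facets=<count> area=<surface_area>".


facets=12 area=770.622

Points on the hull: [0, 1, 4, 5, 6, 7, 8, 9] (8 of 10).

Per-facet area ½‖(b−a)×(c−a)‖:
  f1: (p0, p8, p4) → 75.9092
  f2: (p6, p0, p8) → 66.0614
  f3: (p7, p8, p4) → 107.2876
  f4: (p1, p7, p9) → 32.7572
  f5: (p1, p7, p8) → 131.2695
  f6: (p1, p6, p9) → 20.5049
  f7: (p1, p6, p8) → 70.3489
  f8: (p5, p0, p4) → 108.7581
  f9: (p5, p7, p4) → 22.1640
  f10: (p5, p7, p9) → 17.0342
  f11: (p5, p6, p9) → 24.0669
  f12: (p5, p6, p0) → 94.4598
Σ area = 770.622

Euler: V−E+F = 8−18+12 = 2.


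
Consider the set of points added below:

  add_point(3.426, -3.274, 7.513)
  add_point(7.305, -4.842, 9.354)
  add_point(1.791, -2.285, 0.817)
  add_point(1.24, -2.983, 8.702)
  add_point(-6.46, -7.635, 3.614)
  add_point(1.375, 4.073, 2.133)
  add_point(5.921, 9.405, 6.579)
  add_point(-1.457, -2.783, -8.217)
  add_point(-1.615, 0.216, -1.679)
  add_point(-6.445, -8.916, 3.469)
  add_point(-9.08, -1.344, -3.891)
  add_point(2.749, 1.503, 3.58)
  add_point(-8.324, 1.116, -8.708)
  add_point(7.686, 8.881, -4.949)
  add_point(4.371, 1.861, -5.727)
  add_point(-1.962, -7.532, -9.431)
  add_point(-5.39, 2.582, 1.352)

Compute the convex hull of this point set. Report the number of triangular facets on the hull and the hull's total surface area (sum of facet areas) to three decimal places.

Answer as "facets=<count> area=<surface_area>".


Extreme-point indices: [1, 3, 4, 6, 9, 10, 12, 13, 14, 15, 16] — 11 of 17 on the boundary.

Facet areas (half cross-product norm):
  f1: (p6, p1, p13) → 84.3883
  f2: (p12, p15, p10) → 28.6573
  f3: (p12, p15, p13) → 96.5304
  f4: (p12, p6, p13) → 105.7225
  f5: (p9, p15, p10) → 58.2136
  f6: (p9, p15, p1) → 106.3039
  f7: (p14, p1, p13) → 64.1272
  f8: (p14, p15, p13) → 12.0514
  f9: (p14, p15, p1) → 99.7273
  f10: (p16, p12, p10) → 19.5046
  f11: (p16, p12, p6) → 57.9286
  f12: (p3, p6, p1) → 42.7174
  f13: (p3, p9, p1) → 29.2673
  f14: (p3, p16, p6) → 71.2957
  f15: (p4, p3, p9) → 5.7931
  f16: (p4, p3, p16) → 49.6499
  f17: (p4, p9, p10) → 5.5155
  f18: (p4, p16, p10) → 36.1138
Σ area = 973.508

Check V−E+F: 11 − 27 + 18 = 2.

facets=18 area=973.508


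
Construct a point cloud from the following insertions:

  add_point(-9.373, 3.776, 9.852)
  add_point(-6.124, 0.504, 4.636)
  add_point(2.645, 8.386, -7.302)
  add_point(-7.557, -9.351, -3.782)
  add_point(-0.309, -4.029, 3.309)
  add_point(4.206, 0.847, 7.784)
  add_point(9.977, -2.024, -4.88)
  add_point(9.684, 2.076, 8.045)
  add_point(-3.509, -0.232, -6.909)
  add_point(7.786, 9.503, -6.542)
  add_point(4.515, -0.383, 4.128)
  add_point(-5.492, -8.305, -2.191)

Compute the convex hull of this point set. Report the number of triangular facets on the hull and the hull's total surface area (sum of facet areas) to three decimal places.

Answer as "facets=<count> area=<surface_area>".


facets=16 area=958.251

Points on the hull: [0, 2, 3, 4, 5, 6, 7, 8, 9, 11] (10 of 12).

Per-facet area ½‖(b−a)×(c−a)‖:
  f1: (p8, p3, p0) → 93.0842
  f2: (p8, p2, p0) → 96.3674
  f3: (p8, p3, p6) → 70.1169
  f4: (p8, p2, p6) → 64.7893
  f5: (p5, p7, p0) → 17.9989
  f6: (p11, p3, p6) → 16.4633
  f7: (p11, p7, p6) → 114.4789
  f8: (p11, p3, p0) → 21.4998
  f9: (p9, p2, p6) → 31.4955
  f10: (p9, p7, p6) → 79.2702
  f11: (p9, p2, p0) → 50.2268
  f12: (p9, p7, p0) → 157.9432
  f13: (p4, p5, p7) → 15.8922
  f14: (p4, p11, p7) → 17.5042
  f15: (p4, p5, p0) → 52.9943
  f16: (p4, p11, p0) → 58.1256
Σ area = 958.251

Euler: V−E+F = 10−24+16 = 2.


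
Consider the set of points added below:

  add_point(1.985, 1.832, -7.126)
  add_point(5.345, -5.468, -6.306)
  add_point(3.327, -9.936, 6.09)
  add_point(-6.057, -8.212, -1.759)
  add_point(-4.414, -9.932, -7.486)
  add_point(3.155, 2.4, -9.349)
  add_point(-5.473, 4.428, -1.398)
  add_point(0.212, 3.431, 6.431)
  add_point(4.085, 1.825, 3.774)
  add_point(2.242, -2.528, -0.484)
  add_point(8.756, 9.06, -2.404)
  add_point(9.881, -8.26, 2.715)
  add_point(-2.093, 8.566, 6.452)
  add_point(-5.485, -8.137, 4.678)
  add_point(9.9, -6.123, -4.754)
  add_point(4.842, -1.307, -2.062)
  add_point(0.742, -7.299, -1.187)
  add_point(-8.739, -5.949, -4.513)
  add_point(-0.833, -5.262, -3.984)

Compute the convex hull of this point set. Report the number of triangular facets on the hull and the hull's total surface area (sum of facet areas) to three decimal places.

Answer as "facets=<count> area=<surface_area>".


facets=22 area=1055.900

Hull vertices (13/19): indices [1, 2, 3, 4, 5, 6, 7, 10, 11, 12, 13, 14, 17].

Area of each hull facet:
  f1: (p5, p10, p14) → 65.3727
  f2: (p11, p10, p14) → 59.3799
  f3: (p4, p5, p17) → 47.7532
  f4: (p4, p3, p17) → 13.3172
  f5: (p4, p11, p14) → 58.1980
  f6: (p4, p11, p2) → 59.0229
  f7: (p6, p12, p10) → 64.7263
  f8: (p6, p5, p10) → 65.4943
  f9: (p6, p12, p17) → 36.7250
  f10: (p6, p5, p17) → 66.7898
  f11: (p13, p12, p2) → 77.9937
  f12: (p13, p4, p2) → 56.1364
  f13: (p13, p4, p3) → 8.7515
  f14: (p13, p12, p17) → 85.4922
  f15: (p13, p3, p17) → 10.8008
  f16: (p7, p12, p2) → 7.4528
  f17: (p7, p11, p2) → 51.8958
  f18: (p7, p12, p10) → 37.7761
  f19: (p7, p11, p10) → 102.6178
  f20: (p1, p5, p14) → 18.6917
  f21: (p1, p4, p14) → 14.7397
  f22: (p1, p4, p5) → 46.7725
Σ area = 1055.900

Euler characteristic 13−33+22 = 2 ✓


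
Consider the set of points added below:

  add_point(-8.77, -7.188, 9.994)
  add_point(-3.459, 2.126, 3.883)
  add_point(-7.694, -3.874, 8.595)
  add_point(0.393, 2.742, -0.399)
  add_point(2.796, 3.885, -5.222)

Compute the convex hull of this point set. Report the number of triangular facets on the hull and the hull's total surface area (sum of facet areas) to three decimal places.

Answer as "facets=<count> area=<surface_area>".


5 of the 5 inputs are extreme points: [0, 1, 2, 3, 4].

Per-facet area ½‖(b−a)×(c−a)‖:
  f1: (p2, p4, p0) → 21.8988
  f2: (p2, p1, p0) → 5.2517
  f3: (p2, p1, p4) → 27.9953
  f4: (p3, p4, p0) → 21.4800
  f5: (p3, p1, p0) → 24.3326
  f6: (p3, p1, p4) → 4.4984
Σ area = 105.457

Euler: V−E+F = 5−9+6 = 2.

facets=6 area=105.457


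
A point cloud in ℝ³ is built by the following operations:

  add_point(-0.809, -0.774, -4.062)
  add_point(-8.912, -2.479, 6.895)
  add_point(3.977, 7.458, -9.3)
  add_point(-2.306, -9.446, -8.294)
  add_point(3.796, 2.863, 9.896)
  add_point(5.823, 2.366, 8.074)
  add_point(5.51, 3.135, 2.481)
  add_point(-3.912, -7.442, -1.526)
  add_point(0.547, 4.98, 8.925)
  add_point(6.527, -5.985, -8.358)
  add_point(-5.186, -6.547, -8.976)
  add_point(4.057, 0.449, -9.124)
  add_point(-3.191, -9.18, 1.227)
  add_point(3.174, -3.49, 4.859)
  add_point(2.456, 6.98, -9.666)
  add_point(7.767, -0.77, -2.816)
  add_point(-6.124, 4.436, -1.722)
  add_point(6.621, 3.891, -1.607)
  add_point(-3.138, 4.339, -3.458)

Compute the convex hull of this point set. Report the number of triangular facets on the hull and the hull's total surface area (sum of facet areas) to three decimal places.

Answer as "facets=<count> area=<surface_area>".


facets=26 area=955.371

15 of the 19 inputs are extreme points: [1, 2, 3, 4, 5, 8, 9, 10, 11, 12, 13, 14, 15, 16, 17].

Area of each hull facet:
  f1: (p17, p2, p15) → 21.3643
  f2: (p12, p4, p1) → 73.2295
  f3: (p10, p16, p1) → 74.9865
  f4: (p10, p12, p1) → 54.3046
  f5: (p10, p12, p3) → 19.7514
  f6: (p8, p16, p2) → 81.4365
  f7: (p8, p4, p1) → 22.9060
  f8: (p8, p16, p1) → 62.6923
  f9: (p5, p17, p2) → 19.8388
  f10: (p5, p8, p2) → 53.9761
  f11: (p5, p8, p4) → 4.6962
  f12: (p5, p17, p15) → 24.1784
  f13: (p14, p16, p2) → 7.9711
  f14: (p14, p10, p16) → 76.6654
  f15: (p14, p11, p2) → 5.5123
  f16: (p14, p10, p11) → 35.9071
  f17: (p9, p5, p15) → 24.1837
  f18: (p9, p12, p3) → 45.2200
  f19: (p9, p2, p15) → 42.9321
  f20: (p9, p11, p2) → 8.6638
  f21: (p9, p10, p3) → 18.0888
  f22: (p9, p10, p11) → 38.6179
  f23: (p13, p12, p4) → 23.8787
  f24: (p13, p5, p4) → 9.8089
  f25: (p13, p9, p12) → 60.9745
  f26: (p13, p9, p5) → 43.5857
Σ area = 955.371

Check V−E+F: 15 − 39 + 26 = 2.


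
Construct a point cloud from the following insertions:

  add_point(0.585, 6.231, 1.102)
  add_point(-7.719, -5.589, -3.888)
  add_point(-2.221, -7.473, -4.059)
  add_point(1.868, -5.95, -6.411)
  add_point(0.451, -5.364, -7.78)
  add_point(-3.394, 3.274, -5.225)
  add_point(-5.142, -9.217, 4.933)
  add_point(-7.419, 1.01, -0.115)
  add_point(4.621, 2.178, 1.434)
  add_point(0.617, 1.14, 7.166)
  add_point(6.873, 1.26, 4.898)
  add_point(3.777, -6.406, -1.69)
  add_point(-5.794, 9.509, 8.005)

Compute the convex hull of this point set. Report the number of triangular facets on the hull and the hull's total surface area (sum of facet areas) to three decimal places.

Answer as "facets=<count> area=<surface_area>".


Hull vertices (13/13): indices [0, 1, 2, 3, 4, 5, 6, 7, 8, 9, 10, 11, 12].

Facet areas (half cross-product norm):
  f1: (p9, p12, p10) → 28.6041
  f2: (p9, p6, p10) → 36.7567
  f3: (p9, p6, p12) → 58.3069
  f4: (p7, p5, p1) → 26.1513
  f5: (p7, p5, p12) → 40.1026
  f6: (p7, p6, p1) → 37.2385
  f7: (p7, p6, p12) → 65.6928
  f8: (p0, p12, p10) → 41.4791
  f9: (p0, p5, p12) → 37.4786
  f10: (p2, p6, p1) → 27.0182
  f11: (p11, p6, p10) → 60.5070
  f12: (p11, p3, p10) → 21.2009
  f13: (p11, p2, p6) → 31.4067
  f14: (p11, p2, p3) → 12.5136
  f15: (p8, p3, p10) → 20.9176
  f16: (p8, p0, p10) → 9.9141
  f17: (p8, p0, p5) → 22.8182
  f18: (p4, p8, p5) → 49.9742
  f19: (p4, p8, p3) → 10.8818
  f20: (p4, p5, p1) → 39.7098
  f21: (p4, p2, p1) → 13.5177
  f22: (p4, p2, p3) → 5.0249
Σ area = 697.215

Euler characteristic 13−33+22 = 2 ✓

facets=22 area=697.215
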